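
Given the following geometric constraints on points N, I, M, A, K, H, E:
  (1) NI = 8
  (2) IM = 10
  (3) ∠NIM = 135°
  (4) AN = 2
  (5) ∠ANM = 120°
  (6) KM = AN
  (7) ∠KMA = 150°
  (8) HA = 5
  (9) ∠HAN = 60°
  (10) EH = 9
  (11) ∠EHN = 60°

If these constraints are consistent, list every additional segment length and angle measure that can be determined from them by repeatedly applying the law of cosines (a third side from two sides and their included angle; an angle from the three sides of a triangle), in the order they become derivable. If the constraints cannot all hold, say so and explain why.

The constraints are consistent. Derivable facts, in order:
After 1 step:
- NH = √19
- NM ≈ 16.65
After 2 steps:
- MA ≈ 17.73
- NE ≈ 7.8
- ∠AHN = 23.41°
- ∠ANH = 96.59°
- ∠IMN = 19.86°
- ∠INM = 25.14°
After 3 steps:
- AK ≈ 19.49
- ∠AMN = 5.61°
- ∠ENH = 91.04°
- ∠HEN = 28.96°
- ∠MAN = 54.39°
After 4 steps:
- ∠AKM = 27.06°
- ∠KAM = 2.94°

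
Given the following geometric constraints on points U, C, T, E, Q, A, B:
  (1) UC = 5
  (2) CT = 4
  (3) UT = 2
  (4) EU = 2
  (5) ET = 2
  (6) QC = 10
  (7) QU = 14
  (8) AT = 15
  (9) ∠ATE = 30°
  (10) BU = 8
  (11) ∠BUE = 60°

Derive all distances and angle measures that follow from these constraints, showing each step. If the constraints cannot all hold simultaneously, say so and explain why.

The constraints are consistent.

Step 1: From ET = 2, TA = 15, and ∠ETA = 30°, by the law of cosines:
  EA² = ET² + TA² - 2·ET·TA·cos(30°) = 4 + 225 - 51.96 = 177
  EA ≈ 13.31

Step 2: From EU = 2, UB = 8, and ∠EUB = 60°, by the law of cosines:
  EB² = EU² + UB² - 2·EU·UB·cos(60°) = 4 + 64 - 16 = 52
  EB = 2·√13

Step 3: From UC = 5, UQ = 14, CQ = 10, by the inverse law of cosines:
  cos(∠CUQ) = (UC² + UQ² - CQ²) / (2·UC·UQ)
  ∠CUQ = 30.2°

Step 4: From UC = 5, UT = 2, CT = 4, by the inverse law of cosines:
  cos(∠CUT) = (UC² + UT² - CT²) / (2·UC·UT)
  ∠CUT = 49.46°

Step 5: From UE = 2, UT = 2, ET = 2, by the inverse law of cosines:
  cos(∠EUT) = (UE² + UT² - ET²) / (2·UE·UT)
  ∠EUT = 60°

Step 6: From CQ = 10, CU = 5, QU = 14, by the inverse law of cosines:
  cos(∠QCU) = (CQ² + CU² - QU²) / (2·CQ·CU)
  ∠QCU = 135.23°

Step 7: From CT = 4, CU = 5, TU = 2, by the inverse law of cosines:
  cos(∠TCU) = (CT² + CU² - TU²) / (2·CT·CU)
  ∠TCU = 22.33°

Step 8: From TC = 4, TU = 2, CU = 5, by the inverse law of cosines:
  cos(∠CTU) = (TC² + TU² - CU²) / (2·TC·TU)
  ∠CTU = 108.21°

Step 9: From TE = 2, TU = 2, EU = 2, by the inverse law of cosines:
  cos(∠ETU) = (TE² + TU² - EU²) / (2·TE·TU)
  ∠ETU = 60°

Step 10: From ET = 2, EU = 2, TU = 2, by the inverse law of cosines:
  cos(∠TEU) = (ET² + EU² - TU²) / (2·ET·EU)
  ∠TEU = 60°

Step 11: From QC = 10, QU = 14, CU = 5, by the inverse law of cosines:
  cos(∠CQU) = (QC² + QU² - CU²) / (2·QC·QU)
  ∠CQU = 14.57°

Step 12: From EA = 13.31, ET = 2, AT = 15, by the inverse law of cosines:
  cos(∠AET) = (EA² + ET² - AT²) / (2·EA·ET)
  ∠AET = 145.69°

Step 13: From EB = 2·√13, EU = 2, BU = 8, by the inverse law of cosines:
  cos(∠BEU) = (EB² + EU² - BU²) / (2·EB·EU)
  ∠BEU = 106.1°

Step 14: From AE = 13.31, AT = 15, ET = 2, by the inverse law of cosines:
  cos(∠EAT) = (AE² + AT² - ET²) / (2·AE·AT)
  ∠EAT = 4.31°

Step 15: From BE = 2·√13, BU = 8, EU = 2, by the inverse law of cosines:
  cos(∠EBU) = (BE² + BU² - EU²) / (2·BE·BU)
  ∠EBU = 13.9°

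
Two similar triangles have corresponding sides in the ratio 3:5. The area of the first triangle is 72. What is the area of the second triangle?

The ratio of areas of similar triangles = (side ratio)^2.
Side ratio = 3:5, so area ratio = 9:25.
Area of the second triangle / Area of the first triangle = 25/9
Area of the second triangle = 72 * 25/9 = 200

200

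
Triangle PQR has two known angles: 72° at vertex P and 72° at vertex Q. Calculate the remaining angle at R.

angle R = 180 - 72 - 72 = 36 degrees.

36 degrees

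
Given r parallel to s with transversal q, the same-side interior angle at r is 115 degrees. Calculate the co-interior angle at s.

Co-interior angles (same-side interior) formed by parallel lines and a transversal are supplementary (sum to 180 degrees).
The given angle is 115 degrees.
The co-interior angle = 180 - 115 = 65 degrees.

65 degrees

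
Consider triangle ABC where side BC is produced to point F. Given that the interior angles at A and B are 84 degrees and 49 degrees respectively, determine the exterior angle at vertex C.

The interior angle at C is 180 - 84 - 49 = 47 degrees.
The exterior angle and interior angle at C are supplementary:
Exterior angle = 180 - 47 = 133 degrees.

133 degrees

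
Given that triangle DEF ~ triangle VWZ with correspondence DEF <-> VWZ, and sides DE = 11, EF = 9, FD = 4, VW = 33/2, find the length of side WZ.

Similar triangles have proportional sides. Setting up the proportion:
VW / DE = WZ / EF
33/2 / 11 = WZ / 9
WZ = 9 * 33/2 / 11 = 27/2.

27/2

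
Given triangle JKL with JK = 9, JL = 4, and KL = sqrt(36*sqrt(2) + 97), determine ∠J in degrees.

By the inverse law of cosines: cos(J) = (JK² + JL² - KL²) / (2 × JK × JL)
cos(J) = (9² + 4² - (sqrt(36*sqrt(2) + 97))²) / (2 × 9 × 4)
cos(J) = (81 + 16 - (36*sqrt(2) + 97)) / 72
cos(J) = -sqrt(2)/2
J = arccos(-sqrt(2)/2) = 135°

135°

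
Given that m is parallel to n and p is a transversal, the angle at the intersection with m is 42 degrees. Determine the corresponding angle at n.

When a transversal crosses parallel lines, angles in the same position at each intersection are called corresponding angles.
These are always equal, so the answer is 42 degrees.

42 degrees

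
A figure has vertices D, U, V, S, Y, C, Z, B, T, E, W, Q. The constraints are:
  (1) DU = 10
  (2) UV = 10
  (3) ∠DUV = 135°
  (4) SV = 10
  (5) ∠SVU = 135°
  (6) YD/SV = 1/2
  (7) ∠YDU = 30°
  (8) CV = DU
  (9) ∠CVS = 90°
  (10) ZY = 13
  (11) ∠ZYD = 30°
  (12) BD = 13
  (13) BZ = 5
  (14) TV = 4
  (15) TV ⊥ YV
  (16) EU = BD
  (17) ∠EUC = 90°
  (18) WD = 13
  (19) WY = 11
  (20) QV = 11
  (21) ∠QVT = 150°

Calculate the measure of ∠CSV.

From the given relations: CV = DU = 10.
Step 1: By the law of cosines on triangle SVC: SC² = 10² + 10² − 2·10·10·cos(90°) = 200, so SC = 10·√2.
Step 2: By the inverse law of cosines on triangle CSV: cos(∠CSV) = ((10·√2)² + 10² − 10²) / (2·10·√2·10) = 200/282.84 = 0.7071, so ∠CSV = 45°.

Therefore, the measure of angle ∠CSV = 45°.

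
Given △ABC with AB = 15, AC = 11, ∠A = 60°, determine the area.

When two sides and the included angle are known, the area formula is (1/2)ab sin(C).
The height from one side to the opposite vertex is 11 sin(60°) = 11*sqrt(3)/2.
Area = (1/2) * 15 * 11*sqrt(3)/2 = 165*sqrt(3)/4.

165*sqrt(3)/4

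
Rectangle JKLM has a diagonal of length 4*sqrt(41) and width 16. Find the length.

b = sqrt(d^2 - a^2) = sqrt(656 - 256) = sqrt(400) = 20

20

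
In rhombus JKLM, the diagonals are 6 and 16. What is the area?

Area = (6 * 16) / 2 = 96 / 2 = 48

48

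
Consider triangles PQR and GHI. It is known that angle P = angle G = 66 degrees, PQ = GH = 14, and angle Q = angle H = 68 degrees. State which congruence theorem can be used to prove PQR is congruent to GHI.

The given information provides:
angle P = angle G = 66 degrees, PQ = GH = 14, and angle Q = angle H = 68 degrees
This matches the ASA congruence theorem.
Two pairs of corresponding angles and the included side are equal (Angle-Side-Angle).

ASA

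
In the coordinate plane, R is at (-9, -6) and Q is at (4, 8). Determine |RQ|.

d = sqrt((4 - -9)^2 + (8 - -6)^2)
d = sqrt(13^2 + 14^2)
d = sqrt(169 + 196)
d = sqrt(365)

sqrt(365)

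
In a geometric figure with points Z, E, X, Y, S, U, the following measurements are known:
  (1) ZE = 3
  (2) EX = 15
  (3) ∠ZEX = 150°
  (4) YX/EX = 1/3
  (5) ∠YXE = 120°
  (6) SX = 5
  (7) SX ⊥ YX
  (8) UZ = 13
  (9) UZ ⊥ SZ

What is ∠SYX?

From the given relations: YX = 1/3·EX = 1/3·15 = 5.
Step 1: By the law of cosines on triangle YXS: YS² = 5² + 5² − 2·5·5·cos(90°) = 50, so YS = 5·√2.
Step 2: By the inverse law of cosines on triangle SYX: cos(∠SYX) = ((5·√2)² + 5² − 5²) / (2·5·√2·5) = 50/70.71 = 0.7071, so ∠SYX = 45°.

Therefore, the measure of angle ∠SYX = 45°.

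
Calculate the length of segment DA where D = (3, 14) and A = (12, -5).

d = sqrt((12 - 3)^2 + (-5 - 14)^2)
d = sqrt(9^2 + -19^2)
d = sqrt(81 + 361)
d = sqrt(442)

sqrt(442)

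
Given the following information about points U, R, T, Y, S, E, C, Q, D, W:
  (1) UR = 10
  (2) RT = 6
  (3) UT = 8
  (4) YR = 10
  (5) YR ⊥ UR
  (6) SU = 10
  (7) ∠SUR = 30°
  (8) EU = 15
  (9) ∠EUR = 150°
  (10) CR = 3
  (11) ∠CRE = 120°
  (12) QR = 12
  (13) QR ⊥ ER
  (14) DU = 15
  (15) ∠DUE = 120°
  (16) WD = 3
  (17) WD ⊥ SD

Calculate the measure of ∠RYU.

Step 1: By the law of cosines on triangle YRU: YU² = 10² + 10² − 2·10·10·cos(90°) = 200, so YU = 10·√2.
Step 2: By the inverse law of cosines on triangle RYU: cos(∠RYU) = (10² + (10·√2)² − 10²) / (2·10·10·√2) = 200/282.84 = 0.7071, so ∠RYU = 45°.

Therefore, the measure of angle ∠RYU = 45°.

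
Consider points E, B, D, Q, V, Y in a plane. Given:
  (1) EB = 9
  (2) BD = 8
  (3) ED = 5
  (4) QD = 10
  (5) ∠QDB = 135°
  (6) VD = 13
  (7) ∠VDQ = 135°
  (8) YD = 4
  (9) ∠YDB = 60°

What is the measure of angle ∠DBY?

Step 1: By the law of cosines on triangle BDY: BY² = 8² + 4² − 2·8·4·cos(60°) = 48, so BY = 4·√3.
Step 2: By the inverse law of cosines on triangle DBY: cos(∠DBY) = (8² + (4·√3)² − 4²) / (2·8·4·√3) = 96/110.85 = 0.866, so ∠DBY = 30°.

Therefore, the measure of angle ∠DBY = 30°.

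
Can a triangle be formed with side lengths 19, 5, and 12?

The longest side is 19. The other two sides sum to 5 + 12 = 17.
Since 17 ≤ 19, the two shorter sides cannot reach around to close the triangle.

No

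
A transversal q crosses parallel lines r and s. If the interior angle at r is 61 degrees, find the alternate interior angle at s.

Alternate interior angles lie on opposite sides of the transversal, between the parallel lines.
By the alternate interior angle theorem, they are equal: 61 degrees.

61 degrees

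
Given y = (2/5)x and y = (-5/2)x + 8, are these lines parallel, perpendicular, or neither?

Slope of line 1: m1 = 2/5
Slope of line 2: m2 = -5/2
Two lines are perpendicular when the product of their slopes is -1 (negative reciprocals).
m1 * m2 = (2/5) * (-5/2) = -1, confirming perpendicularity.

Perpendicular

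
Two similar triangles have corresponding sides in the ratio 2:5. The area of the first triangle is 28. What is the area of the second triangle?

For similar figures, the area ratio equals the square of the side ratio.
Side ratio (the first triangle to the second triangle) = 2:5, so area ratio = 2^2:5^2 = 4:25.
If the area of the first triangle is 28, then the area of the second triangle = 28 * (25/4) = 175.

175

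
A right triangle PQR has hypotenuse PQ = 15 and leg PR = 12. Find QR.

QR = sqrt(15^2 - 12^2) = sqrt(81) = 9

9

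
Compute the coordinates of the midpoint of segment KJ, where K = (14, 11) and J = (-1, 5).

The midpoint is the point halfway along the segment.
Move half the horizontal distance: 14 + (-1 - 14)/2 = 14 + -15/2 = 13/2
Move half the vertical distance: 11 + (5 - 11)/2 = 11 + -6/2 = 8
Midpoint = (13/2, 8)

(13/2, 8)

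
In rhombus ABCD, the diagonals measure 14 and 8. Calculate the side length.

The diagonals of a rhombus bisect each other at right angles.
Half-diagonals: 14/2 = 7 and 8/2 = 4
side = sqrt(7^2 + 4^2)
side = sqrt(49 + 16)
side = sqrt(65)

sqrt(65)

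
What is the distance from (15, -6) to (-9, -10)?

d = sqrt((-24)^2 + (-4)^2) = sqrt(592) = 4*sqrt(37)

4*sqrt(37)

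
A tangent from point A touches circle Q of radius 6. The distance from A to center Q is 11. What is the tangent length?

The tangent, radius, and line from the external point to the center form a right triangle.
The right angle is where the tangent meets the radius.
By the Pythagorean theorem: tangent² + 6² = 11²
tangent² = 121 - 36 = 85
tangent = sqrt(85)

sqrt(85)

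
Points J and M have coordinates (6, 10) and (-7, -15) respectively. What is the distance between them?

The horizontal distance is |-7 - 6| = 13 and the vertical distance is |-15 - 10| = 25.
By the Pythagorean theorem, d = sqrt(13^2 + 25^2) = sqrt(794).

sqrt(794)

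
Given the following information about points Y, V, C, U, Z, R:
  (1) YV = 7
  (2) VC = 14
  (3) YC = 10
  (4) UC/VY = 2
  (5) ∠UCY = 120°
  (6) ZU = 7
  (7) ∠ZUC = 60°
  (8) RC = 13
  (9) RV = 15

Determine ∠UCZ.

From the given relations: UC = 2·VY = 2·7 = 14.
Step 1: By the law of cosines on triangle CUZ: CZ² = 14² + 7² − 2·14·7·cos(60°) = 147, so CZ = 7·√3.
Step 2: By the inverse law of cosines on triangle UCZ: cos(∠UCZ) = (14² + (7·√3)² − 7²) / (2·14·7·√3) = 294/339.48 = 0.866, so ∠UCZ = 30°.

Therefore, the measure of angle ∠UCZ = 30°.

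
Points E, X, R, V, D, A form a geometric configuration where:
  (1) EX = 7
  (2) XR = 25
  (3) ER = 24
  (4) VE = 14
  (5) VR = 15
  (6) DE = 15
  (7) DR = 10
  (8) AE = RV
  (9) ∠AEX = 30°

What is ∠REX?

Step 1: By the inverse law of cosines on triangle REX: cos(∠REX) = (24² + 7² − 25²) / (2·24·7) = 0/336 = 0, so ∠REX = 90°.

Therefore, the measure of angle ∠REX = 90°.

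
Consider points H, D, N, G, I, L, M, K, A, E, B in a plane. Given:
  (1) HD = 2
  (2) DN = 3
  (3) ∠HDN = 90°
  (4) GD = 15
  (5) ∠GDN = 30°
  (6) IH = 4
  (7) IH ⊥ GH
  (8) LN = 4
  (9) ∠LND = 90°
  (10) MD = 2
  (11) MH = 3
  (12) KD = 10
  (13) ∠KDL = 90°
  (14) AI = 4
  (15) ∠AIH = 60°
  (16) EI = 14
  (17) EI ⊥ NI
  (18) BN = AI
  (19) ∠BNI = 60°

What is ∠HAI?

Step 1: By the law of cosines on triangle AIH: AH² = 4² + 4² − 2·4·4·cos(60°) = 16, so AH = 4.
Step 2: By the inverse law of cosines on triangle HAI: cos(∠HAI) = (4² + 4² − 4²) / (2·4·4) = 16/32 = 0.5, so ∠HAI = 60°.

Therefore, the measure of angle ∠HAI = 60°.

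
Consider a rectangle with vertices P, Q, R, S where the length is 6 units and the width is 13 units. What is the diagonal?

A rectangle's diagonal splits it into two right triangles, with the diagonal as the hypotenuse.
By the Pythagorean theorem, d^2 = 6^2 + 13^2 = 205.
Therefore d = sqrt(205).

sqrt(205)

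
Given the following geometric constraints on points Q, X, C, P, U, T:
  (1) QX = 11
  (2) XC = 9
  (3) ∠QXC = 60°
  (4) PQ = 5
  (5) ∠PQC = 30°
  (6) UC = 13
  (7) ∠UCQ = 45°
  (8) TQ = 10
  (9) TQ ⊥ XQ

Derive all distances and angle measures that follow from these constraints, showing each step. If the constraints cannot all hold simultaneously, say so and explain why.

The constraints are consistent.

Step 1: From QX = 11, XC = 9, and ∠QXC = 60°, by the law of cosines:
  QC² = QX² + XC² - 2·QX·XC·cos(60°) = 121 + 81 - 99 = 103
  QC = √103

Step 2: From XQ = 11, QT = 10, and ∠XQT = 90°, by the law of cosines:
  XT² = XQ² + QT² - 2·XQ·QT·cos(90°) = 121 + 100 - 0 = 221
  XT ≈ 14.87

Step 3: From QC = √103, CU = 13, and ∠QCU = 45°, by the law of cosines:
  QU² = QC² + CU² - 2·QC·CU·cos(45°) = 103 + 169 - 186.6 = 85.41
  QU ≈ 9.24

Step 4: From CQ = √103, QP = 5, and ∠CQP = 30°, by the law of cosines:
  CP² = CQ² + QP² - 2·CQ·QP·cos(30°) = 103 + 25 - 87.89 = 40.11
  CP ≈ 6.33

Step 5: From QC = √103, QX = 11, CX = 9, by the inverse law of cosines:
  cos(∠CQX) = (QC² + QX² - CX²) / (2·QC·QX)
  ∠CQX = 50.17°

Step 6: From XQ = 11, XT = 14.87, QT = 10, by the inverse law of cosines:
  cos(∠QXT) = (XQ² + XT² - QT²) / (2·XQ·XT)
  ∠QXT = 42.27°

Step 7: From CQ = √103, CX = 9, QX = 11, by the inverse law of cosines:
  cos(∠QCX) = (CQ² + CX² - QX²) / (2·CQ·CX)
  ∠QCX = 69.83°

Step 8: From TQ = 10, TX = 14.87, QX = 11, by the inverse law of cosines:
  cos(∠QTX) = (TQ² + TX² - QX²) / (2·TQ·TX)
  ∠QTX = 47.73°

Step 9: From QC = √103, QU = 9.24, CU = 13, by the inverse law of cosines:
  cos(∠CQU) = (QC² + QU² - CU²) / (2·QC·QU)
  ∠CQU = 84.06°

Step 10: From CP = 6.33, CQ = √103, PQ = 5, by the inverse law of cosines:
  cos(∠PCQ) = (CP² + CQ² - PQ²) / (2·CP·CQ)
  ∠PCQ = 23.25°

Step 11: From PC = 6.33, PQ = 5, CQ = √103, by the inverse law of cosines:
  cos(∠CPQ) = (PC² + PQ² - CQ²) / (2·PC·PQ)
  ∠CPQ = 126.75°

Step 12: From UC = 13, UQ = 9.24, CQ = √103, by the inverse law of cosines:
  cos(∠CUQ) = (UC² + UQ² - CQ²) / (2·UC·UQ)
  ∠CUQ = 50.94°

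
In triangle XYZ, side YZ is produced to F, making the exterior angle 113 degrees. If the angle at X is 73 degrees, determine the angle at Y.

The exterior angle theorem states that an exterior angle equals the sum of the two non-adjacent interior angles.
So 113 = 73 + angle Y, which gives angle Y = 113 - 73 = 40 degrees.

40 degrees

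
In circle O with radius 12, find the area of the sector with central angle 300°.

The full circle has area πr² = π(12)² = 144*pi.
The sector covers 300° out of 360°, a fraction of 5/6.
Sector area = 144*pi × 5/6 = 120*pi.

120*pi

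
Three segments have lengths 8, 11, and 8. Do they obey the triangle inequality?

Yes.
The triangle inequality requires that the sum of any two sides exceeds the third.
Here 8 + 8 = 16 > 11, so the condition is met.

Yes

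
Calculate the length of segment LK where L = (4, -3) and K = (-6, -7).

The horizontal distance is |-6 - 4| = 10 and the vertical distance is |-7 - -3| = 4.
By the Pythagorean theorem, d = sqrt(10^2 + 4^2) = sqrt(116) = 2*sqrt(29).

2*sqrt(29)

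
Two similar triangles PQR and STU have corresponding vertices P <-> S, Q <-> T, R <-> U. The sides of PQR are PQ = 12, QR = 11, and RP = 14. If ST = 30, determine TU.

Since the triangles are similar, the ratio of corresponding sides is constant.
Scale factor k = ST / PQ = 30 / 12 = 5/2
TU = k * QR = 5/2 * 11 = 55/2

55/2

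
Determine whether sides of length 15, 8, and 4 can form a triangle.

Check the triangle inequality: 8 + 4 = 12 ≤ 15.
Since the sum of two sides does not exceed the third, no triangle can be formed.

No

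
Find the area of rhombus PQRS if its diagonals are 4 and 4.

Area of a rhombus = (d1 * d2) / 2
Area = (4 * 4) / 2
Area = 16 / 2
Area = 8

8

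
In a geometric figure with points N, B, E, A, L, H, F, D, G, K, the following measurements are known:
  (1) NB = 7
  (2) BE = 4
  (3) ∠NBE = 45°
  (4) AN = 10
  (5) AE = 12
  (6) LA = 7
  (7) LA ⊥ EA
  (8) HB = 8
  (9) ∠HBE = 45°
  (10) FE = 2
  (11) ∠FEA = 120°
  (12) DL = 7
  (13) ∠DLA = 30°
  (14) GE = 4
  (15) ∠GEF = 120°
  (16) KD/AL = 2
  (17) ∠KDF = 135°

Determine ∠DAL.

Step 1: By the law of cosines on triangle ALD: AD² = 7² + 7² − 2·7·7·cos(30°) = 13.13, so AD ≈ 3.62.
Step 2: By the inverse law of cosines on triangle DAL: cos(∠DAL) = (3.62² + 7² − 7²) / (2·3.62·7) = 13.13/50.73 = 0.2588, so ∠DAL = 75°.

Therefore, the measure of angle ∠DAL = 75°.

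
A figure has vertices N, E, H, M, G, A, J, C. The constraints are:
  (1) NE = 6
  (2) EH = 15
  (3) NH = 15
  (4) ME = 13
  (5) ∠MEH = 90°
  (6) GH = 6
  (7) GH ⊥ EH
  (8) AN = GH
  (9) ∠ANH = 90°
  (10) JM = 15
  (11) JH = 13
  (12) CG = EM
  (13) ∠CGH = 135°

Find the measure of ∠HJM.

Step 1: By the law of cosines on triangle HEM: HM² = 15² + 13² − 2·15·13·cos(90°) = 394, so HM ≈ 19.85.
Step 2: By the inverse law of cosines on triangle HJM: cos(∠HJM) = (13² + 15² − 19.85²) / (2·13·15) = 0/390 = 0, so ∠HJM = 90°.

Therefore, the measure of angle ∠HJM = 90°.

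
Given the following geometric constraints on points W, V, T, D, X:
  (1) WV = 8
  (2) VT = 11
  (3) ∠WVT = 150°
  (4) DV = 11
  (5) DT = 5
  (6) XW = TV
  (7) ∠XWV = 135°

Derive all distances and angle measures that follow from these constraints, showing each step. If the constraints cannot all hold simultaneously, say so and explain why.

The constraints are consistent.

From the given relations:
  XW = TV = 11

Step 1: From WV = 8, VT = 11, and ∠WVT = 150°, by the law of cosines:
  WT² = WV² + VT² - 2·WV·VT·cos(150°) = 64 + 121 + 152.4 = 337.4
  WT ≈ 18.37

Step 2: From VW = 8, WX = 11, and ∠VWX = 135°, by the law of cosines:
  VX² = VW² + WX² - 2·VW·WX·cos(135°) = 64 + 121 + 124.5 = 309.5
  VX ≈ 17.59

Step 3: From VD = 11, VT = 11, DT = 5, by the inverse law of cosines:
  cos(∠DVT) = (VD² + VT² - DT²) / (2·VD·VT)
  ∠DVT = 26.27°

Step 4: From TD = 5, TV = 11, DV = 11, by the inverse law of cosines:
  cos(∠DTV) = (TD² + TV² - DV²) / (2·TD·TV)
  ∠DTV = 76.86°

Step 5: From DT = 5, DV = 11, TV = 11, by the inverse law of cosines:
  cos(∠TDV) = (DT² + DV² - TV²) / (2·DT·DV)
  ∠TDV = 76.86°

Step 6: From WT = 18.37, WV = 8, TV = 11, by the inverse law of cosines:
  cos(∠TWV) = (WT² + WV² - TV²) / (2·WT·WV)
  ∠TWV = 17.42°

Step 7: From VW = 8, VX = 17.59, WX = 11, by the inverse law of cosines:
  cos(∠WVX) = (VW² + VX² - WX²) / (2·VW·VX)
  ∠WVX = 26.24°

Step 8: From TV = 11, TW = 18.37, VW = 8, by the inverse law of cosines:
  cos(∠VTW) = (TV² + TW² - VW²) / (2·TV·TW)
  ∠VTW = 12.58°

Step 9: From XV = 17.59, XW = 11, VW = 8, by the inverse law of cosines:
  cos(∠VXW) = (XV² + XW² - VW²) / (2·XV·XW)
  ∠VXW = 18.76°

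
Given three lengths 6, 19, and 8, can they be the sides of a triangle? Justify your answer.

No.
The triangle inequality is violated: 6 + 8 = 14 ≤ 19.
These lengths cannot form a triangle.

No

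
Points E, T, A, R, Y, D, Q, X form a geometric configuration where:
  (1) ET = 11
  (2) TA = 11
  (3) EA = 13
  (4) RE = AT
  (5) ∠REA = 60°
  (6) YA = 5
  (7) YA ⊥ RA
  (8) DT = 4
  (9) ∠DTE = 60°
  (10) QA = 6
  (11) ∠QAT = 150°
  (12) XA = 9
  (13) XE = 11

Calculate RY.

From the given relations: RE = AT = 11.
Step 1: By the law of cosines on triangle REA: RA² = 11² + 13² − 2·11·13·cos(60°) = 147, so RA = 7·√3.
Step 2: By the law of cosines on triangle RAY: RY² = (7·√3)² + 5² − 2·7·√3·5·cos(90°) = 172, so RY = 2·√43.

Therefore, the length of RY = 2·√43.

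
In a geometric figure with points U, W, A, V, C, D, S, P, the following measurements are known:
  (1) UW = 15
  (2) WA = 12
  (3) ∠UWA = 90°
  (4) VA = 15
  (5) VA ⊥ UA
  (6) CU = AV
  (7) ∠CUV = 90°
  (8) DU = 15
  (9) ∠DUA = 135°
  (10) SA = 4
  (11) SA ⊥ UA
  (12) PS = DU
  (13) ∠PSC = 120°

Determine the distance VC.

From the given relations: CU = AV = 15.
Step 1: By the law of cosines on triangle UWA: UA² = 15² + 12² − 2·15·12·cos(90°) = 369, so UA = 3·√41.
Step 2: By the law of cosines on triangle UAV: UV² = (3·√41)² + 15² − 2·3·√41·15·cos(90°) = 594, so UV = 3·√66.
Step 3: By the law of cosines on triangle VUC: VC² = (3·√66)² + 15² − 2·3·√66·15·cos(90°) = 819, so VC = 3·√91.

Therefore, the length of VC = 3·√91.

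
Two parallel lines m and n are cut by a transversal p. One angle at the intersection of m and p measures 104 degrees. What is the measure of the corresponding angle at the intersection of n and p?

Corresponding angles formed by parallel lines and a transversal are equal.
The given angle is 104 degrees.
The corresponding angle = 104 degrees.

104 degrees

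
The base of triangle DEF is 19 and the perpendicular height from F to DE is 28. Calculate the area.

A triangle's area is half the area of a rectangle with the same base and height.
Area = (1/2) * 19 * 28 = 266.

266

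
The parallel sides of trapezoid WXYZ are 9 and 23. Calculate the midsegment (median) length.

midsegment = (9 + 23) / 2 = 32 / 2 = 16

16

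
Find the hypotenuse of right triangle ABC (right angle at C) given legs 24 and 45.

By the Pythagorean theorem: AB^2 = AC^2 + BC^2
AB^2 = 24^2 + 45^2 = 576 + 2025 = 2601
AB = sqrt(2601) = 51

51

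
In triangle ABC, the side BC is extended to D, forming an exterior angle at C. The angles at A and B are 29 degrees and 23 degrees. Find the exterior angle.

By the exterior angle theorem, an exterior angle of a triangle equals the sum of the two remote interior angles.
Exterior angle = angle A + angle B
Exterior angle = 29 + 23 = 52 degrees

52 degrees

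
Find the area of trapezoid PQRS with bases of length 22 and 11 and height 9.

Area of a trapezoid = (base1 + base2) * height / 2
Area = (22 + 11) * 9 / 2
Area = 33 * 9 / 2
Area = 297 / 2
Area = 297/2

297/2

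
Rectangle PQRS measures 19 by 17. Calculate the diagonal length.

Using the Pythagorean theorem:
d² = 19² + 17² = 361 + 289 = 650
d = sqrt(650) = 5*sqrt(26)

5*sqrt(26)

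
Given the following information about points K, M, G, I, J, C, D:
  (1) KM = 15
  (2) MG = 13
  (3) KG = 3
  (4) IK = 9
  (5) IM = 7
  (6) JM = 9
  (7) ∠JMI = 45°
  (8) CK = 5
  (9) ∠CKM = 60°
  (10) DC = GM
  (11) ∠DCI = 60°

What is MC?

Step 1: By the law of cosines on triangle MKC: MC² = 15² + 5² − 2·15·5·cos(60°) = 175, so MC = 5·√7.

Therefore, the length of MC = 5·√7.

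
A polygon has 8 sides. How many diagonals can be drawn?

The number of diagonals in an n-gon is n(n - 3)/2.
For n = 8: 8(8 - 3)/2 = 8 × 5 / 2 = 20.

20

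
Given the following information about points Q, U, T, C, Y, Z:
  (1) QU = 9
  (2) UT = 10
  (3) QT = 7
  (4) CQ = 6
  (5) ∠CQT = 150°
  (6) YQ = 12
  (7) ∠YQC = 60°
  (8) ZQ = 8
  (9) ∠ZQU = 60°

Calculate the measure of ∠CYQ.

Step 1: By the law of cosines on triangle YQC: YC² = 12² + 6² − 2·12·6·cos(60°) = 108, so YC = 6·√3.
Step 2: By the inverse law of cosines on triangle CYQ: cos(∠CYQ) = ((6·√3)² + 12² − 6²) / (2·6·√3·12) = 216/249.42 = 0.866, so ∠CYQ = 30°.

Therefore, the measure of angle ∠CYQ = 30°.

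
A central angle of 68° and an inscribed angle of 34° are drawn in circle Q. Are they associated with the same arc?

By the inscribed angle theorem, if both angles subtend the same arc, the inscribed angle must be half the central angle.
Half of 68° = 34°, which equals the given inscribed angle of 34°.
Therefore, yes, they correspond to the same arc.

Yes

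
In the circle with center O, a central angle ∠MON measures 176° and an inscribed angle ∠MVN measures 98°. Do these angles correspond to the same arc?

By the inscribed angle theorem, the inscribed angle for a central angle of 176° should be 176° / 2 = 88°.
The given inscribed angle is 98°, which does not equal 88°.
Therefore, no, they do not correspond to the same arc.

No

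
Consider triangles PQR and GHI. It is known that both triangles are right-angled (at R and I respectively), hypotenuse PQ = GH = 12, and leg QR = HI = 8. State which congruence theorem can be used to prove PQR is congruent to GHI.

Consider the given information: both triangles are right-angled (at R and I respectively), hypotenuse PQ = GH = 12, and leg QR = HI = 8
This is not ASA or AAS: ASA requires two angles and the side between them. AAS requires two angles and a non-included side.
The correct criterion is HL. The hypotenuse and one leg of two right triangles are equal (Hypotenuse-Leg).

HL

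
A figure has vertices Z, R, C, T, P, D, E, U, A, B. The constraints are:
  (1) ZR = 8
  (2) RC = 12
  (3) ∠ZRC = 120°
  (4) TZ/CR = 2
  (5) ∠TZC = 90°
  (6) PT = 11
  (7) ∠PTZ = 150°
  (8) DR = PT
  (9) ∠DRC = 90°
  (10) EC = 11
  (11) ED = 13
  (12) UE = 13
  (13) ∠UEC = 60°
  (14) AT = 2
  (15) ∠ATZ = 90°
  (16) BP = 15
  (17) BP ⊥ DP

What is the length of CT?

From the given relations: TZ = 2·CR = 2·12 = 24.
Step 1: By the law of cosines on triangle ZRC: ZC² = 8² + 12² − 2·8·12·cos(120°) = 304, so ZC = 4·√19.
Step 2: By the law of cosines on triangle CZT: CT² = (4·√19)² + 24² − 2·4·√19·24·cos(90°) = 880, so CT = 4·√55.

Therefore, the length of CT = 4·√55.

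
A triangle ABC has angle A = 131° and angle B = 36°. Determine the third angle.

By the triangle angle sum property, the three interior angles of any triangle add up to 180°.
We know angle A = 131° and angle B = 36°, so their sum is 167°.
Therefore angle C = 180° - 167° = 13°.

13 degrees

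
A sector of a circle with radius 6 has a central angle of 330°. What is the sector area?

Sector area = πr² × θ/360
= π × 6² × 11/12
= π × 36 × 11/12
= 33*pi

33*pi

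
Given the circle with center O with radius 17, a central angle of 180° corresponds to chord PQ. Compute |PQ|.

Chord length = 2r sin(θ/2)
= 2 × 17 × sin(180°/2)
= 2 × 17 × sin(90°)
= 34

34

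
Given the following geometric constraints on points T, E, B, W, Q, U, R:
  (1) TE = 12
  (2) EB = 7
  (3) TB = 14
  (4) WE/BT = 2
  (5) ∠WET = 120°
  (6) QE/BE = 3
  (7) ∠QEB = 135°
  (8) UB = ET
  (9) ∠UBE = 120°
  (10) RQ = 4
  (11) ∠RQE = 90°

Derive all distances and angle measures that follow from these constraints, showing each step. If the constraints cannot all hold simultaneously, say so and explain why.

The constraints are consistent.

From the given relations:
  WE = 2·BT = 2·14 = 28
  QE = 3·BE = 3·7 = 21
  UB = ET = 12

Step 1: From TE = 12, EW = 28, and ∠TEW = 120°, by the law of cosines:
  TW² = TE² + EW² - 2·TE·EW·cos(120°) = 144 + 784 + 336 = 1264
  TW = 4·√79

Step 2: From EB = 7, BU = 12, and ∠EBU = 120°, by the law of cosines:
  EU² = EB² + BU² - 2·EB·BU·cos(120°) = 49 + 144 + 84 = 277
  EU ≈ 16.64

Step 3: From EQ = 21, QR = 4, and ∠EQR = 90°, by the law of cosines:
  ER² = EQ² + QR² - 2·EQ·QR·cos(90°) = 441 + 16 - 0 = 457
  ER ≈ 21.38

Step 4: From BE = 7, EQ = 21, and ∠BEQ = 135°, by the law of cosines:
  BQ² = BE² + EQ² - 2·BE·EQ·cos(135°) = 49 + 441 + 207.9 = 697.9
  BQ ≈ 26.42

Step 5: From TB = 14, TE = 12, BE = 7, by the inverse law of cosines:
  cos(∠BTE) = (TB² + TE² - BE²) / (2·TB·TE)
  ∠BTE = 29.99°

Step 6: From EB = 7, ET = 12, BT = 14, by the inverse law of cosines:
  cos(∠BET) = (EB² + ET² - BT²) / (2·EB·ET)
  ∠BET = 91.02°

Step 7: From BE = 7, BT = 14, ET = 12, by the inverse law of cosines:
  cos(∠EBT) = (BE² + BT² - ET²) / (2·BE·BT)
  ∠EBT = 58.98°

Step 8: From TE = 12, TW = 4·√79, EW = 28, by the inverse law of cosines:
  cos(∠ETW) = (TE² + TW² - EW²) / (2·TE·TW)
  ∠ETW = 43°

Step 9: From EB = 7, EU = 16.64, BU = 12, by the inverse law of cosines:
  cos(∠BEU) = (EB² + EU² - BU²) / (2·EB·EU)
  ∠BEU = 38.64°

Step 10: From EQ = 21, ER = 21.38, QR = 4, by the inverse law of cosines:
  cos(∠QER) = (EQ² + ER² - QR²) / (2·EQ·ER)
  ∠QER = 10.78°

Step 11: From BE = 7, BQ = 26.42, EQ = 21, by the inverse law of cosines:
  cos(∠EBQ) = (BE² + BQ² - EQ²) / (2·BE·BQ)
  ∠EBQ = 34.2°

Step 12: From WE = 28, WT = 4·√79, ET = 12, by the inverse law of cosines:
  cos(∠EWT) = (WE² + WT² - ET²) / (2·WE·WT)
  ∠EWT = 17°

Step 13: From QB = 26.42, QE = 21, BE = 7, by the inverse law of cosines:
  cos(∠BQE) = (QB² + QE² - BE²) / (2·QB·QE)
  ∠BQE = 10.8°

Step 14: From UB = 12, UE = 16.64, BE = 7, by the inverse law of cosines:
  cos(∠BUE) = (UB² + UE² - BE²) / (2·UB·UE)
  ∠BUE = 21.36°

Step 15: From RE = 21.38, RQ = 4, EQ = 21, by the inverse law of cosines:
  cos(∠ERQ) = (RE² + RQ² - EQ²) / (2·RE·RQ)
  ∠ERQ = 79.22°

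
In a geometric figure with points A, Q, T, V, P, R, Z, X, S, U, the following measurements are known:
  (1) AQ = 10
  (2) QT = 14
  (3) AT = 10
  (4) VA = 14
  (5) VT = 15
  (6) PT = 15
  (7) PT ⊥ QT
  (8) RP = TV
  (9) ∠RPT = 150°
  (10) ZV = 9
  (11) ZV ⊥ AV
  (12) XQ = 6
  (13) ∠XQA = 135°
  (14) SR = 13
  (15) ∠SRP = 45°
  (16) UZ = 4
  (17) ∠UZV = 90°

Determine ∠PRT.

From the given relations: RP = TV = 15.
Step 1: By the law of cosines on triangle RPT: RT² = 15² + 15² − 2·15·15·cos(150°) = 839.71, so RT ≈ 28.98.
Step 2: By the inverse law of cosines on triangle PRT: cos(∠PRT) = (15² + 28.98² − 15²) / (2·15·28.98) = 839.71/869.33 = 0.9659, so ∠PRT = 15°.

Therefore, the measure of angle ∠PRT = 15°.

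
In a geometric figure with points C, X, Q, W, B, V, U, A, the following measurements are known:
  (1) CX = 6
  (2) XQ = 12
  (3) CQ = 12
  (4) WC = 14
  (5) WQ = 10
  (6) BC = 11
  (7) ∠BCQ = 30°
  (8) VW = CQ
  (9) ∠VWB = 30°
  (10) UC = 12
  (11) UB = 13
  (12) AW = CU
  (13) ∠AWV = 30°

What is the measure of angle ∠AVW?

From the given relations: VW = CQ = 12; AW = CU = 12.
Step 1: By the law of cosines on triangle VWA: VA² = 12² + 12² − 2·12·12·cos(30°) = 38.58, so VA ≈ 6.21.
Step 2: By the inverse law of cosines on triangle AVW: cos(∠AVW) = (6.21² + 12² − 12²) / (2·6.21·12) = 38.58/149.08 = 0.2588, so ∠AVW = 75°.

Therefore, the measure of angle ∠AVW = 75°.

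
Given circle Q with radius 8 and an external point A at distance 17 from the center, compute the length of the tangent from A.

Let T be the point of tangency. Then QT ⊥ AT (radius ⊥ tangent).
In right triangle QTA: QA² = QT² + AT²
17² = 8² + AT²
AT² = 225, AT = 15

15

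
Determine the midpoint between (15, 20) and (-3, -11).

M = ((x₁ + x₂)/2, (y₁ + y₂)/2)
= ((15 + -3)/2, (20 + -11)/2)
= (12/2, 9/2) = (6, 9/2)

(6, 9/2)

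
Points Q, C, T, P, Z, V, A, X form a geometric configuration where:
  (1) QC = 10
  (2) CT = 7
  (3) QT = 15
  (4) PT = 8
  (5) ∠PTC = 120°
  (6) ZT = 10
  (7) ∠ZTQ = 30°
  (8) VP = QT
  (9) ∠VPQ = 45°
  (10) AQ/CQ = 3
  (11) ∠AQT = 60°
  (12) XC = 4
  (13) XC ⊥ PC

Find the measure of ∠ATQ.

From the given relations: AQ = 3·CQ = 3·10 = 30.
Step 1: By the law of cosines on triangle TQA: TA² = 15² + 30² − 2·15·30·cos(60°) = 675, so TA = 15·√3.
Step 2: By the inverse law of cosines on triangle ATQ: cos(∠ATQ) = ((15·√3)² + 15² − 30²) / (2·15·√3·15) = 0/779.42 = 0, so ∠ATQ = 90°.

Therefore, the measure of angle ∠ATQ = 90°.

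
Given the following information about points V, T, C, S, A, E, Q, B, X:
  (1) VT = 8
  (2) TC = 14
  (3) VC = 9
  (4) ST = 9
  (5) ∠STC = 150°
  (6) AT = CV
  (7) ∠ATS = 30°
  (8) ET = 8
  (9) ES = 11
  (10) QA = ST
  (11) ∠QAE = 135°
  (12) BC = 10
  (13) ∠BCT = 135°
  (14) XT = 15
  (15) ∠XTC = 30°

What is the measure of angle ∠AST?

From the given relations: AT = CV = 9.
Step 1: By the law of cosines on triangle STA: SA² = 9² + 9² − 2·9·9·cos(30°) = 21.7, so SA ≈ 4.66.
Step 2: By the inverse law of cosines on triangle AST: cos(∠AST) = (4.66² + 9² − 9²) / (2·4.66·9) = 21.7/83.86 = 0.2588, so ∠AST = 75°.

Therefore, the measure of angle ∠AST = 75°.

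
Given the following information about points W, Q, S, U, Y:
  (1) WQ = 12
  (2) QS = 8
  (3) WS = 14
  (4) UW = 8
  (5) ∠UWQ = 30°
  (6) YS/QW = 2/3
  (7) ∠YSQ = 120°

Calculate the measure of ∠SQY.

From the given relations: YS = 2/3·QW = 2/3·12 = 8.
Step 1: By the law of cosines on triangle QSY: QY² = 8² + 8² − 2·8·8·cos(120°) = 192, so QY = 8·√3.
Step 2: By the inverse law of cosines on triangle SQY: cos(∠SQY) = (8² + (8·√3)² − 8²) / (2·8·8·√3) = 192/221.7 = 0.866, so ∠SQY = 30°.

Therefore, the measure of angle ∠SQY = 30°.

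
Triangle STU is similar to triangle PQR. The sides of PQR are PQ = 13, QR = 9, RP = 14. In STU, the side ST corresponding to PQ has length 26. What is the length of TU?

k = 26/13 = 2. TU = 2 * 9 = 18.

18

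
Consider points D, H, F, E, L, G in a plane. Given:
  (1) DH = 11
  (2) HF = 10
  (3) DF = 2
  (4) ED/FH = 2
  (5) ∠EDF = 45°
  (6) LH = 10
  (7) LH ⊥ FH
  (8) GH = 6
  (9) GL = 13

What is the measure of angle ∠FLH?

Step 1: By the law of cosines on triangle LHF: LF² = 10² + 10² − 2·10·10·cos(90°) = 200, so LF = 10·√2.
Step 2: By the inverse law of cosines on triangle FLH: cos(∠FLH) = ((10·√2)² + 10² − 10²) / (2·10·√2·10) = 200/282.84 = 0.7071, so ∠FLH = 45°.

Therefore, the measure of angle ∠FLH = 45°.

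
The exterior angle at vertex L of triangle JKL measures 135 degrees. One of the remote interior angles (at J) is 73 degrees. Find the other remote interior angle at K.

angle K = 135 - 73 = 62 degrees (exterior angle theorem).

62 degrees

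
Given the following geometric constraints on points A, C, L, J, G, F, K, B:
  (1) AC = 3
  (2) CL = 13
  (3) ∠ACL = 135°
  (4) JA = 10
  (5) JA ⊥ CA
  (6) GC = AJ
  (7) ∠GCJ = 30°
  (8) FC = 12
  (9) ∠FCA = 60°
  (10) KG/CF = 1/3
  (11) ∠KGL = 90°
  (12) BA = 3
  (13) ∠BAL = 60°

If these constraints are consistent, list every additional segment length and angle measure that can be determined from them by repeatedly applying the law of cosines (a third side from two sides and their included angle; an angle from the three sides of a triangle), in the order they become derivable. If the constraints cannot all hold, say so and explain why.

The constraints are consistent. Derivable facts, in order:
After 1 step:
- AF = 3·√13
- AL ≈ 15.27
- CJ = √109
After 2 steps:
- JG ≈ 5.31
- LB ≈ 14.01
- ∠ACJ = 73.3°
- ∠AFC = 13.9°
- ∠AJC = 16.7°
- ∠ALC = 7.99°
- ∠CAF = 106.1°
- ∠CAL = 37.01°
After 3 steps:
- ∠ABL = 109.31°
- ∠ALB = 10.69°
- ∠CGJ = 79.6°
- ∠CJG = 70.4°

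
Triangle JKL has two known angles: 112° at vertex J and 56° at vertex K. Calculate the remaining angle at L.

The interior angles sum to 180°: angle L = 180 - 112 - 56 = 12°.
The triangle is obtuse (angles 112°, 56°, 12°).

12 degrees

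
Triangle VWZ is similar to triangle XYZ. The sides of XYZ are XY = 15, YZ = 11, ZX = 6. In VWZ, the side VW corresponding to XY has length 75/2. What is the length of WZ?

k = 75/2/15 = 5/2. WZ = 5/2 * 11 = 55/2.

55/2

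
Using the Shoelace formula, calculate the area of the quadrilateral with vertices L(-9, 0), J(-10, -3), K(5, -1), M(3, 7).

Shoelace: sum of cross terms = 153, Area = (1/2)|153| = 153/2

153/2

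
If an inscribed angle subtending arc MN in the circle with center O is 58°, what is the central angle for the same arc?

Central angle = 2 × 58° = 116° (inscribed angle theorem).

116°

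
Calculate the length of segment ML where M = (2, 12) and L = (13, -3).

d = sqrt((11)^2 + (-15)^2) = sqrt(346)

sqrt(346)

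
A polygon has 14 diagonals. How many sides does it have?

Using d = n(n - 3)/2, we solve 14 = n(n - 3)/2.
So n(n - 3) = 28.
Testing n = 7: 7 * 4 = 28 = 28. Correct.
The polygon has 7 sides.

7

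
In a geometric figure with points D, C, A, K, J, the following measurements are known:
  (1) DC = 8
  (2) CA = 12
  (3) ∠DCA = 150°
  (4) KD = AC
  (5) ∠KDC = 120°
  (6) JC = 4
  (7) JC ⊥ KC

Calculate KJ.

From the given relations: KD = AC = 12.
Step 1: By the law of cosines on triangle CDK: CK² = 8² + 12² − 2·8·12·cos(120°) = 304, so CK = 4·√19.
Step 2: By the law of cosines on triangle KCJ: KJ² = (4·√19)² + 4² − 2·4·√19·4·cos(90°) = 320, so KJ = 8·√5.

Therefore, the length of KJ = 8·√5.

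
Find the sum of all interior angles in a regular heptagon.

The sum of interior angles of an n-sided polygon is (n - 2) * 180.
For n = 7: (7 - 2) * 180 = 5 * 180 = 900 degrees.

900 degrees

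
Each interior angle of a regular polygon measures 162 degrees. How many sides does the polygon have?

The exterior angle is the supplement of the interior angle: 180 - 162 = 18 degrees.
Since the exterior angles of any convex polygon sum to 360 degrees, the number of sides is 360 / 18 = 20.

20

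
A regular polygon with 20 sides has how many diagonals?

Total line segments between 20 vertices = C(20,2) = 190.
Subtract the 20 sides: 190 - 20 = 170 diagonals.

170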